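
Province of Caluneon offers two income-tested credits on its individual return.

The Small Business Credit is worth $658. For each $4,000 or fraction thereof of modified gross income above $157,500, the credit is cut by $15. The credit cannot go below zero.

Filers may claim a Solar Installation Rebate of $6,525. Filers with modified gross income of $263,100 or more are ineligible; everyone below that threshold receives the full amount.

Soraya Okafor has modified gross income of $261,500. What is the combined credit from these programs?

$6,793

Small Business Credit: income exceeds $157,500 by $104,000, which is 26 full-or-partial $4,000 increments; reduction = 26 × $15 = $390, leaving $268.
Solar Installation Rebate: $261,500 is below the $263,100 cutoff, so the full $6,525 applies.
Total: $268 + $6,525 = $6,793.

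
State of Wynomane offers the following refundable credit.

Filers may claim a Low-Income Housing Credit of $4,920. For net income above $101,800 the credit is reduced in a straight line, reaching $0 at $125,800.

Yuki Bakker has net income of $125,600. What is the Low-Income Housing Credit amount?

$41

Low-Income Housing Credit: $125,600 is $23,800 into a $24,000 phase-out range, leaving 200/24,000 of the credit: $4,920 × 200/24,000 = $41.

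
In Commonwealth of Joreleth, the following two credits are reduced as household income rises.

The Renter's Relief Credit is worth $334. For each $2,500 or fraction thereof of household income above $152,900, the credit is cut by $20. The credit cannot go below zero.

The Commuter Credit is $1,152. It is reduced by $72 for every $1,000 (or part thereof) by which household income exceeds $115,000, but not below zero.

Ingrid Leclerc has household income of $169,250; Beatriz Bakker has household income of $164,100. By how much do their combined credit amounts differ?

$40

Ingrid ($169,250): Renter's Relief Credit: income exceeds $152,900 by $16,350, which is 7 full-or-partial $2,500 increments; reduction = 7 × $20 = $140, leaving $194. Commuter Credit: income exceeds $115,000 by $54,250 → 55 increments × $72 = $3,960 ≥ base, so the credit is $0. total $194 + $0 = $194
Beatriz ($164,100): Renter's Relief Credit: income exceeds $152,900 by $11,200, which is 5 full-or-partial $2,500 increments; reduction = 5 × $20 = $100, leaving $234. Commuter Credit: income exceeds $115,000 by $49,100 → 50 increments × $72 = $3,600 ≥ base, so the credit is $0. total $234 + $0 = $234
Difference: |$194 − $234| = $40.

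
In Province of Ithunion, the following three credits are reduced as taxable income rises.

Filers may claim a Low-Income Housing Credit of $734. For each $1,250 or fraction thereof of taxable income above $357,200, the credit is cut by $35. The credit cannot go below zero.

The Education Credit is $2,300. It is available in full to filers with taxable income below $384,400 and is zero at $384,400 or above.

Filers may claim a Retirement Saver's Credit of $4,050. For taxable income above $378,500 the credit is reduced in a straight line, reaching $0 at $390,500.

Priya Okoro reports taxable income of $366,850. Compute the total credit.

$6,804

Low-Income Housing Credit: income exceeds $357,200 by $9,650, which is 8 full-or-partial $1,250 increments; reduction = 8 × $35 = $280, leaving $454.
Education Credit: $366,850 is below the $384,400 cutoff, so the full $2,300 applies.
Retirement Saver's Credit: $366,850 is at or below the $378,500 threshold, so the full $4,050 applies.
Total: $454 + $2,300 + $4,050 = $6,804.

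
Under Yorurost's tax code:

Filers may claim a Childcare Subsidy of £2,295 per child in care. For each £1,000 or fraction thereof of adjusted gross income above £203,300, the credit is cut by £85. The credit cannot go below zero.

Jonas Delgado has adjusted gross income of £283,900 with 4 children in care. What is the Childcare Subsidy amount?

Childcare Subsidy: base = 4 × £2,295 = £9,180. income exceeds £203,300 by £80,600, which is 81 full-or-partial £1,000 increments; reduction = 81 × £85 = £6,885, leaving £2,295.

£2,295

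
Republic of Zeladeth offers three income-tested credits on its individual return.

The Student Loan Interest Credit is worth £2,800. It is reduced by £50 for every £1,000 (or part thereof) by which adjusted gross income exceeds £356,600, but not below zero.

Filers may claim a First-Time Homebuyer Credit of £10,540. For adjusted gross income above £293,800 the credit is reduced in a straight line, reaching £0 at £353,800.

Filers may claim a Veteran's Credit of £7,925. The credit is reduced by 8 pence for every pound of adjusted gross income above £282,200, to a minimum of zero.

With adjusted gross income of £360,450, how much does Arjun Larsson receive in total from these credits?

Student Loan Interest Credit: income exceeds £356,600 by £3,850, which is 4 full-or-partial £1,000 increments; reduction = 4 × £50 = £200, leaving £2,600.
First-Time Homebuyer Credit: £360,450 is at or above £353,800, so the credit is £0.
Veteran's Credit: 8% of the £78,250 excess over £282,200 is £6,260; credit = £7,925 − £6,260 = £1,665.
Total: £2,600 + £0 + £1,665 = £4,265.

£4,265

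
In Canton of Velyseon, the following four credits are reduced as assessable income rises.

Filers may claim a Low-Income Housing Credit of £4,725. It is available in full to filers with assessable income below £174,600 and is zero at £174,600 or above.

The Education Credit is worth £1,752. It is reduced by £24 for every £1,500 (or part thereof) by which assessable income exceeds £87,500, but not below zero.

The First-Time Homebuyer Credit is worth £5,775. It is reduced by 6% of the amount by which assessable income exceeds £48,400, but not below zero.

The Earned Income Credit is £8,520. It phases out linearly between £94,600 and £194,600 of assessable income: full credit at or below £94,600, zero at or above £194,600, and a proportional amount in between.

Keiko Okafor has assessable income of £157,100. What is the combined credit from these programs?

Low-Income Housing Credit: £157,100 is below the £174,600 cutoff, so the full £4,725 applies.
Education Credit: income exceeds £87,500 by £69,600, which is 47 full-or-partial £1,500 increments; reduction = 47 × £24 = £1,128, leaving £624.
First-Time Homebuyer Credit: 6% of the £108,700 excess over £48,400 is £6,522 ≥ base, so the credit is £0.
Earned Income Credit: £157,100 is £62,500 into a £100,000 phase-out range, leaving 37,500/100,000 of the credit: £8,520 × 37,500/100,000 = £3,195.
Total: £4,725 + £624 + £0 + £3,195 = £8,544.

£8,544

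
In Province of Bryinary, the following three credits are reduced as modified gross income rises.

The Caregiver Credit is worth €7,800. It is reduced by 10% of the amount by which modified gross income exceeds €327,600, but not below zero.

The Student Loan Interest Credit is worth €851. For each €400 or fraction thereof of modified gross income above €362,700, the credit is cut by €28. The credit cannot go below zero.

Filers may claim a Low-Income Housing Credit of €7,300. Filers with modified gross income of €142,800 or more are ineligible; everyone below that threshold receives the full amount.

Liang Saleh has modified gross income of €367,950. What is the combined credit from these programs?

Caregiver Credit: 10% of the €40,350 excess over €327,600 is €4,035; credit = €7,800 − €4,035 = €3,765.
Student Loan Interest Credit: income exceeds €362,700 by €5,250, which is 14 full-or-partial €400 increments; reduction = 14 × €28 = €392, leaving €459.
Low-Income Housing Credit: €367,950 meets or exceeds the €142,800 cutoff, so the credit is €0.
Total: €3,765 + €459 + €0 = €4,224.

€4,224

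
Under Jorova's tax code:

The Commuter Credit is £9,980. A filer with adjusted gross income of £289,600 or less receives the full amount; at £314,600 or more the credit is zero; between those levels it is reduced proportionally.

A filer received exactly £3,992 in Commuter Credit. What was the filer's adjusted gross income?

£304,600

£3,992 is 3,992/9,980 of the full £9,980, so 5,988/9,980 of the £25,000 range has been used: income = £289,600 + £25,000 × 5,988/9,980 = £304,600.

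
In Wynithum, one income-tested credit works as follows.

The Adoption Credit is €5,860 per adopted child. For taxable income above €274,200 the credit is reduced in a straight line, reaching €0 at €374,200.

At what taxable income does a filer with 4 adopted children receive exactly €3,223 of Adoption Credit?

€360,450

Full credit = 4 × €5,860 = €23,440.
€3,223 is 3,223/23,440 of the full €23,440, so 20,217/23,440 of the €100,000 range has been used: income = €274,200 + €100,000 × 20,217/23,440 = €360,450.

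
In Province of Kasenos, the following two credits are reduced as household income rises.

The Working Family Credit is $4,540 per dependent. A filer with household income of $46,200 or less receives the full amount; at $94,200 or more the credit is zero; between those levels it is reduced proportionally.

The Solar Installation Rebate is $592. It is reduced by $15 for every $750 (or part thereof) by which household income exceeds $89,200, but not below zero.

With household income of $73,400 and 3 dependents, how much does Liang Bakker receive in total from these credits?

Working Family Credit: base = 3 × $4,540 = $13,620. $73,400 is $27,200 into a $48,000 phase-out range, leaving 20,800/48,000 of the credit: $13,620 × 20,800/48,000 = $5,902.
Solar Installation Rebate: $73,400 is at or below the $89,200 threshold, so the full $592 applies.
Total: $5,902 + $592 = $6,494.

$6,494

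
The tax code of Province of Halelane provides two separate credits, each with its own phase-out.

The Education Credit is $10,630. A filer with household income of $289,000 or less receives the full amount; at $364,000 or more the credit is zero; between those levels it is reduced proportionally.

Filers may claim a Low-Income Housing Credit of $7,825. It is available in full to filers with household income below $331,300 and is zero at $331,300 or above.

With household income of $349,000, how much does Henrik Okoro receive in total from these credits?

$2,126

Education Credit: $349,000 is $60,000 into a $75,000 phase-out range, leaving 15,000/75,000 of the credit: $10,630 × 15,000/75,000 = $2,126.
Low-Income Housing Credit: $349,000 meets or exceeds the $331,300 cutoff, so the credit is $0.
Total: $2,126 + $0 = $2,126.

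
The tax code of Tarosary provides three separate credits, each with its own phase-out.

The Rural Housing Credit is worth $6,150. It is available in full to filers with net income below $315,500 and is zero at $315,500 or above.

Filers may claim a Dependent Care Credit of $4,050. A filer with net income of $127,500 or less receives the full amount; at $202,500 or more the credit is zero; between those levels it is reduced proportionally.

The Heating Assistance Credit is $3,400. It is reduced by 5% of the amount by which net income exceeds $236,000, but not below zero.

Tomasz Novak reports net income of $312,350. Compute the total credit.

Rural Housing Credit: $312,350 is below the $315,500 cutoff, so the full $6,150 applies.
Dependent Care Credit: $312,350 is at or above $202,500, so the credit is $0.
Heating Assistance Credit: 5% of the $76,350 excess over $236,000 is $3,817.50 ≥ base, so the credit is $0.
Total: $6,150 + $0 + $0 = $6,150.

$6,150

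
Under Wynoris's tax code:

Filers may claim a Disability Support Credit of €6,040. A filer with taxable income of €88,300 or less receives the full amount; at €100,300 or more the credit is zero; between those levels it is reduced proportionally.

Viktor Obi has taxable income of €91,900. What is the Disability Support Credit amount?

€4,228

Disability Support Credit: €91,900 is €3,600 into a €12,000 phase-out range, leaving 8,400/12,000 of the credit: €6,040 × 8,400/12,000 = €4,228.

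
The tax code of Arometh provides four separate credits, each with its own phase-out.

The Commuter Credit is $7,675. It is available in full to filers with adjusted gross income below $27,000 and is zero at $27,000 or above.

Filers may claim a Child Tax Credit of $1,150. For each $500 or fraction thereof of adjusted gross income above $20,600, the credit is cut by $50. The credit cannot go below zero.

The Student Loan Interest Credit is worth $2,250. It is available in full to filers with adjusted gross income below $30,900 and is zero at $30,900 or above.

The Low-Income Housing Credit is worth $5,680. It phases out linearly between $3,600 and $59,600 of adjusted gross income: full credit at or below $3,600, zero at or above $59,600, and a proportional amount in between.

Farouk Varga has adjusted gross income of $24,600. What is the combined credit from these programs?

Commuter Credit: $24,600 is below the $27,000 cutoff, so the full $7,675 applies.
Child Tax Credit: income exceeds $20,600 by $4,000, which is 8 full-or-partial $500 increments; reduction = 8 × $50 = $400, leaving $750.
Student Loan Interest Credit: $24,600 is below the $30,900 cutoff, so the full $2,250 applies.
Low-Income Housing Credit: $24,600 is $21,000 into a $56,000 phase-out range, leaving 35,000/56,000 of the credit: $5,680 × 35,000/56,000 = $3,550.
Total: $7,675 + $750 + $2,250 + $3,550 = $14,225.

$14,225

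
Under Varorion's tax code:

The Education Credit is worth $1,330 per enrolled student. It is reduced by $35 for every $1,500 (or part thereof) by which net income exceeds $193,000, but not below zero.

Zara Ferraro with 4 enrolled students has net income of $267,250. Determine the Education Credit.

Education Credit: base = 4 × $1,330 = $5,320. income exceeds $193,000 by $74,250, which is 50 full-or-partial $1,500 increments; reduction = 50 × $35 = $1,750, leaving $3,570.

$3,570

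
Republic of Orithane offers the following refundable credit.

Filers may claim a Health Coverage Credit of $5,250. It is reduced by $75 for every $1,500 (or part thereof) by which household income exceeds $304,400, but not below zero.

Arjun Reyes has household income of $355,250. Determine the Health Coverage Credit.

$2,700

Health Coverage Credit: income exceeds $304,400 by $50,850, which is 34 full-or-partial $1,500 increments; reduction = 34 × $75 = $2,550, leaving $2,700.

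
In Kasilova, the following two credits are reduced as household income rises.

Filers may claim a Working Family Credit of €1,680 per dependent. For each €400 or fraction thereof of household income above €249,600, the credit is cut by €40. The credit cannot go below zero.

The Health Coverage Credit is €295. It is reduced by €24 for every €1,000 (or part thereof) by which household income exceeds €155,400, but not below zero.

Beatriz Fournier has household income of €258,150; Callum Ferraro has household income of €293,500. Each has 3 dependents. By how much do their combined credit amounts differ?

€3,520

Beatriz (€258,150): Working Family Credit: base = 3 × €1,680 = €5,040. income exceeds €249,600 by €8,550, which is 22 full-or-partial €400 increments; reduction = 22 × €40 = €880, leaving €4,160. Health Coverage Credit: income exceeds €155,400 by €102,750 → 103 increments × €24 = €2,472 ≥ base, so the credit is €0. total €4,160 + €0 = €4,160
Callum (€293,500): Working Family Credit: base = 3 × €1,680 = €5,040. income exceeds €249,600 by €43,900, which is 110 full-or-partial €400 increments; reduction = 110 × €40 = €4,400, leaving €640. Health Coverage Credit: income exceeds €155,400 by €138,100 → 139 increments × €24 = €3,336 ≥ base, so the credit is €0. total €640 + €0 = €640
Difference: |€4,160 − €640| = €3,520.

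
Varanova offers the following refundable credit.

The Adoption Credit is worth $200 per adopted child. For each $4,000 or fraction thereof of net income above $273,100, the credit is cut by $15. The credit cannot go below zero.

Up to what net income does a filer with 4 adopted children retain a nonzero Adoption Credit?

Full credit = 4 × $200 = $800.
After 53 increments the reduction is 53 × $15 = $795, leaving $5; one more increment wipes it out. Increment 53 ends at excess 53 × $4,000 = $212,000, so the highest qualifying income is $273,100 + $212,000 = $485,100.

$485,100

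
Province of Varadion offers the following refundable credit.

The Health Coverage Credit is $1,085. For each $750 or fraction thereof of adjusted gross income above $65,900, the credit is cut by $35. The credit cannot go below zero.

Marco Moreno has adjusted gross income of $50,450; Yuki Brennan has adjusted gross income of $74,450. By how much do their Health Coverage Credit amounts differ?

Marco ($50,450): Health Coverage Credit: $50,450 is at or below the $65,900 threshold, so the full $1,085 applies.
Yuki ($74,450): Health Coverage Credit: income exceeds $65,900 by $8,550, which is 12 full-or-partial $750 increments; reduction = 12 × $35 = $420, leaving $665.
Difference: |$1,085 − $665| = $420.

$420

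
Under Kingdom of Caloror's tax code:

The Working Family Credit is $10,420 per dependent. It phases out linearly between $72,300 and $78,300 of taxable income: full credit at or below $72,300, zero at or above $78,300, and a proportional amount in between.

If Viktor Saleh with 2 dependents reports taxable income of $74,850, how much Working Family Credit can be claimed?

$11,983

Working Family Credit: base = 2 × $10,420 = $20,840. $74,850 is $2,550 into a $6,000 phase-out range, leaving 3,450/6,000 of the credit: $20,840 × 3,450/6,000 = $11,983.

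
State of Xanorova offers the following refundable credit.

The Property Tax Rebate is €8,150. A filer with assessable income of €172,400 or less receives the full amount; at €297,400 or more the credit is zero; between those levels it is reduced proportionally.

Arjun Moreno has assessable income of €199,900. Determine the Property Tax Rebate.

Property Tax Rebate: €199,900 is €27,500 into a €125,000 phase-out range, leaving 97,500/125,000 of the credit: €8,150 × 97,500/125,000 = €6,357.

€6,357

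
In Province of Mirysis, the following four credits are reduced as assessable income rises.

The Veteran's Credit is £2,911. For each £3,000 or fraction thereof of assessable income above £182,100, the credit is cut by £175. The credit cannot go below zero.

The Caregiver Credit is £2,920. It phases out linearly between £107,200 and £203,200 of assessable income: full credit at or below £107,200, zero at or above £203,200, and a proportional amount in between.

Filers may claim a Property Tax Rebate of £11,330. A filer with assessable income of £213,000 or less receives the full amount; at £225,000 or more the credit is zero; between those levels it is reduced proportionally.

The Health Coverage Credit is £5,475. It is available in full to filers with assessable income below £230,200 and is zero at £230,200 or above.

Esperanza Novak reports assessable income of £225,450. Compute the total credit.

£5,761

Veteran's Credit: income exceeds £182,100 by £43,350, which is 15 full-or-partial £3,000 increments; reduction = 15 × £175 = £2,625, leaving £286.
Caregiver Credit: £225,450 is at or above £203,200, so the credit is £0.
Property Tax Rebate: £225,450 is at or above £225,000, so the credit is £0.
Health Coverage Credit: £225,450 is below the £230,200 cutoff, so the full £5,475 applies.
Total: £286 + £0 + £0 + £5,475 = £5,761.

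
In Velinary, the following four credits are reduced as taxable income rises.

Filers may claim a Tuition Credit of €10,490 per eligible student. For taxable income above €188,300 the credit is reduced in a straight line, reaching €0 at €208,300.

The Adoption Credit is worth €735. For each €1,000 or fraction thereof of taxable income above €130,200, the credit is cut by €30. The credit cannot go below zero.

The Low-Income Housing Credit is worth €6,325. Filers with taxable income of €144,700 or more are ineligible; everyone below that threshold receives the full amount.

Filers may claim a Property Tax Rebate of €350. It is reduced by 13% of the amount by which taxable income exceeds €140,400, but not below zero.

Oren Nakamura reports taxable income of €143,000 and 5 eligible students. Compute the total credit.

Tuition Credit: base = 5 × €10,490 = €52,450. €143,000 is at or below the €188,300 threshold, so the full €52,450 applies.
Adoption Credit: income exceeds €130,200 by €12,800, which is 13 full-or-partial €1,000 increments; reduction = 13 × €30 = €390, leaving €345.
Low-Income Housing Credit: €143,000 is below the €144,700 cutoff, so the full €6,325 applies.
Property Tax Rebate: 13% of the €2,600 excess over €140,400 is €338; credit = €350 − €338 = €12.
Total: €52,450 + €345 + €6,325 + €12 = €59,132.

€59,132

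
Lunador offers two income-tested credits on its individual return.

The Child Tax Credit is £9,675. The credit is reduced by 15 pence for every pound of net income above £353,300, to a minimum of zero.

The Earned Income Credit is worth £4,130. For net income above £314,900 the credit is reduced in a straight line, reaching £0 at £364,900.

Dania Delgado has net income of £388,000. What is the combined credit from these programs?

£4,470

Child Tax Credit: 15% of the £34,700 excess over £353,300 is £5,205; credit = £9,675 − £5,205 = £4,470.
Earned Income Credit: £388,000 is at or above £364,900, so the credit is £0.
Total: £4,470 + £0 = £4,470.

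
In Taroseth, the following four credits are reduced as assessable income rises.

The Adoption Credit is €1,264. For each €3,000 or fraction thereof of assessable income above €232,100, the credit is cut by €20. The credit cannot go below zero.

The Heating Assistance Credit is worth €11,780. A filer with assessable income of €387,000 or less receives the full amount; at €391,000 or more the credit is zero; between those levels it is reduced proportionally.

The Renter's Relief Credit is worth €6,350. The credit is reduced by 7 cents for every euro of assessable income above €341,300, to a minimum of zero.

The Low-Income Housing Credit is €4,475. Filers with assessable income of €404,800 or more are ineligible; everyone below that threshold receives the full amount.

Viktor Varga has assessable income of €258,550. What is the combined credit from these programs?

Adoption Credit: income exceeds €232,100 by €26,450, which is 9 full-or-partial €3,000 increments; reduction = 9 × €20 = €180, leaving €1,084.
Heating Assistance Credit: €258,550 is at or below the €387,000 threshold, so the full €11,780 applies.
Renter's Relief Credit: €258,550 is at or below the €341,300 threshold, so the full €6,350 applies.
Low-Income Housing Credit: €258,550 is below the €404,800 cutoff, so the full €4,475 applies.
Total: €1,084 + €11,780 + €6,350 + €4,475 = €23,689.

€23,689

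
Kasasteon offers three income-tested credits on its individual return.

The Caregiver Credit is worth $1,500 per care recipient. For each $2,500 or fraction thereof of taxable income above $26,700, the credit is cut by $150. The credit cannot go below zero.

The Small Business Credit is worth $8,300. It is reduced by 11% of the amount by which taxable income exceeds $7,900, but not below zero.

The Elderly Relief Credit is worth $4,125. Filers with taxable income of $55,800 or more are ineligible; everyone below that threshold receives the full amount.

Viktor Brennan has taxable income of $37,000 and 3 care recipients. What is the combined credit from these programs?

$12,974

Caregiver Credit: base = 3 × $1,500 = $4,500. income exceeds $26,700 by $10,300, which is 5 full-or-partial $2,500 increments; reduction = 5 × $150 = $750, leaving $3,750.
Small Business Credit: 11% of the $29,100 excess over $7,900 is $3,201; credit = $8,300 − $3,201 = $5,099.
Elderly Relief Credit: $37,000 is below the $55,800 cutoff, so the full $4,125 applies.
Total: $3,750 + $5,099 + $4,125 = $12,974.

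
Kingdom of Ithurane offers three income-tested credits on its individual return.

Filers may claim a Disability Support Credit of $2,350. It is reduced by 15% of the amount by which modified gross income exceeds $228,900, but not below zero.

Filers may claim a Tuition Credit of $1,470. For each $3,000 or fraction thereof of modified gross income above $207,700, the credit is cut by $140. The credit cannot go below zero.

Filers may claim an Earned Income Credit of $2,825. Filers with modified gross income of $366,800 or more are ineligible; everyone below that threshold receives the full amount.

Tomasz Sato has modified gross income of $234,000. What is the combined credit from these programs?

$4,620

Disability Support Credit: 15% of the $5,100 excess over $228,900 is $765; credit = $2,350 − $765 = $1,585.
Tuition Credit: income exceeds $207,700 by $26,300, which is 9 full-or-partial $3,000 increments; reduction = 9 × $140 = $1,260, leaving $210.
Earned Income Credit: $234,000 is below the $366,800 cutoff, so the full $2,825 applies.
Total: $1,585 + $210 + $2,825 = $4,620.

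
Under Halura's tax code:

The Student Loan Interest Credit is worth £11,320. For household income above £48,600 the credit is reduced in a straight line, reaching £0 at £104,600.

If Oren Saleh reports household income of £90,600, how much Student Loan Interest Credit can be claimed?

Student Loan Interest Credit: £90,600 is £42,000 into a £56,000 phase-out range, leaving 14,000/56,000 of the credit: £11,320 × 14,000/56,000 = £2,830.

£2,830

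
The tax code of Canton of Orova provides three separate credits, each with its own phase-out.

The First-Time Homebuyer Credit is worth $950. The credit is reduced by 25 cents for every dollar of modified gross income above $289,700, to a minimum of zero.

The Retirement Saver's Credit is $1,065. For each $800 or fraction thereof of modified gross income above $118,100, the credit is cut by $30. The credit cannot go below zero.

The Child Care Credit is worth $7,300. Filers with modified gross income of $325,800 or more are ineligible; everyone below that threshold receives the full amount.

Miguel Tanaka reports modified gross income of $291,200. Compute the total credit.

$7,875

First-Time Homebuyer Credit: 25% of the $1,500 excess over $289,700 is $375; credit = $950 − $375 = $575.
Retirement Saver's Credit: income exceeds $118,100 by $173,100 → 217 increments × $30 = $6,510 ≥ base, so the credit is $0.
Child Care Credit: $291,200 is below the $325,800 cutoff, so the full $7,300 applies.
Total: $575 + $0 + $7,300 = $7,875.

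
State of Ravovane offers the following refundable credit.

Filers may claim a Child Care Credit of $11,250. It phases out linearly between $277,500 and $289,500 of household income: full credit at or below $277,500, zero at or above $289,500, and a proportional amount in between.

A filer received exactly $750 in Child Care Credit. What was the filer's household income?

$750 is 750/11,250 of the full $11,250, so 10,500/11,250 of the $12,000 range has been used: income = $277,500 + $12,000 × 10,500/11,250 = $288,700.

$288,700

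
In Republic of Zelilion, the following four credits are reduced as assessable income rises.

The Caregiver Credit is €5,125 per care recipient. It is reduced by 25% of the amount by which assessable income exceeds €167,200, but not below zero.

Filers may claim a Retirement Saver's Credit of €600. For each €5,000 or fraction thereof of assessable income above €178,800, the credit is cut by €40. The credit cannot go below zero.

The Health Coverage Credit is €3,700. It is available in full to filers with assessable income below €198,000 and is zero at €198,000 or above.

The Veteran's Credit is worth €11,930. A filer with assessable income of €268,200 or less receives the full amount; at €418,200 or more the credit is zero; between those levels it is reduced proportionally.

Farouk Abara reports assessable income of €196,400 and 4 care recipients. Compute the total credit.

Caregiver Credit: base = 4 × €5,125 = €20,500. 25% of the €29,200 excess over €167,200 is €7,300; credit = €20,500 − €7,300 = €13,200.
Retirement Saver's Credit: income exceeds €178,800 by €17,600, which is 4 full-or-partial €5,000 increments; reduction = 4 × €40 = €160, leaving €440.
Health Coverage Credit: €196,400 is below the €198,000 cutoff, so the full €3,700 applies.
Veteran's Credit: €196,400 is at or below the €268,200 threshold, so the full €11,930 applies.
Total: €13,200 + €440 + €3,700 + €11,930 = €29,270.

€29,270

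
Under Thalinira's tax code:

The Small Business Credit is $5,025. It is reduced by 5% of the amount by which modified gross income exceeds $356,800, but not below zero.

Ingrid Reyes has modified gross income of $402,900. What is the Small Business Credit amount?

$2,720

Small Business Credit: 5% of the $46,100 excess over $356,800 is $2,305; credit = $5,025 − $2,305 = $2,720.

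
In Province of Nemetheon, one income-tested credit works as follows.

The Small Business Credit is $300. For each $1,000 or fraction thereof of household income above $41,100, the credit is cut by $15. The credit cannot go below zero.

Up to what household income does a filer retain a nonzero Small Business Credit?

After 19 increments the reduction is 19 × $15 = $285, leaving $15; one more increment wipes it out. Increment 19 ends at excess 19 × $1,000 = $19,000, so the highest qualifying income is $41,100 + $19,000 = $60,100.

$60,100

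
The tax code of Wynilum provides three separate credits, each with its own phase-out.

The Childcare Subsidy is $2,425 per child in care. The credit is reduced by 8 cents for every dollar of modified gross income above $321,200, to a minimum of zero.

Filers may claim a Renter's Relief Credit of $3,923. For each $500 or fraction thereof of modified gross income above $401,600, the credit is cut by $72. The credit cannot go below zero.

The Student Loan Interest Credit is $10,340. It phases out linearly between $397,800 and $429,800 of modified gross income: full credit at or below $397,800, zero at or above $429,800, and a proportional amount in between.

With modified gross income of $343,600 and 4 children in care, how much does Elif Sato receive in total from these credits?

Childcare Subsidy: base = 4 × $2,425 = $9,700. 8% of the $22,400 excess over $321,200 is $1,792; credit = $9,700 − $1,792 = $7,908.
Renter's Relief Credit: $343,600 is at or below the $401,600 threshold, so the full $3,923 applies.
Student Loan Interest Credit: $343,600 is at or below the $397,800 threshold, so the full $10,340 applies.
Total: $7,908 + $3,923 + $10,340 = $22,171.

$22,171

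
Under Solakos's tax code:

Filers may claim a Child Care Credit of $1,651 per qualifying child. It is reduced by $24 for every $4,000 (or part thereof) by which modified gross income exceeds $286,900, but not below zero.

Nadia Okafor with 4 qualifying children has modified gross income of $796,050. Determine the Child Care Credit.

$3,532

Child Care Credit: base = 4 × $1,651 = $6,604. income exceeds $286,900 by $509,150, which is 128 full-or-partial $4,000 increments; reduction = 128 × $24 = $3,072, leaving $3,532.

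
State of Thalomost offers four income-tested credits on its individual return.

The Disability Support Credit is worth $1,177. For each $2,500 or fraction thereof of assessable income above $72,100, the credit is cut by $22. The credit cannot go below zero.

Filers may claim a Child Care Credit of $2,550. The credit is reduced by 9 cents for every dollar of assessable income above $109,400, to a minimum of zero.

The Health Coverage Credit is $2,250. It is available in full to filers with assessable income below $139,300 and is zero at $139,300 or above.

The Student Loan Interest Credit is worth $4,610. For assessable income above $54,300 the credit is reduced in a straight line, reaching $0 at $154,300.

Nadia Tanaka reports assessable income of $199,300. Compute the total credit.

$55

Disability Support Credit: income exceeds $72,100 by $127,200, which is 51 full-or-partial $2,500 increments; reduction = 51 × $22 = $1,122, leaving $55.
Child Care Credit: 9% of the $89,900 excess over $109,400 is $8,091 ≥ base, so the credit is $0.
Health Coverage Credit: $199,300 meets or exceeds the $139,300 cutoff, so the credit is $0.
Student Loan Interest Credit: $199,300 is at or above $154,300, so the credit is $0.
Total: $55 + $0 + $0 + $0 = $55.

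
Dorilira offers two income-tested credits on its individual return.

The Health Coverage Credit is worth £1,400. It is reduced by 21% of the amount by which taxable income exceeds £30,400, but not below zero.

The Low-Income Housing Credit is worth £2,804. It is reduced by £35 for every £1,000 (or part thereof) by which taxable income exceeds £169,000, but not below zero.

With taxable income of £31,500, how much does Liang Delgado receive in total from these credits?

£3,973

Health Coverage Credit: 21% of the £1,100 excess over £30,400 is £231; credit = £1,400 − £231 = £1,169.
Low-Income Housing Credit: £31,500 is at or below the £169,000 threshold, so the full £2,804 applies.
Total: £1,169 + £2,804 = £3,973.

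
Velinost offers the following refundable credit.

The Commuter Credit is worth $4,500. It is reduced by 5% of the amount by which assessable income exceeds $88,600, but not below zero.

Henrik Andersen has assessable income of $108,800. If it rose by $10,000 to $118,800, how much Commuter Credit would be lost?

$500

At $108,800 — 5% of the $20,200 excess over $88,600 is $1,010; credit = $4,500 − $1,010 = $3,490.
At $118,800 — 5% of the $30,200 excess over $88,600 is $1,510; credit = $4,500 − $1,510 = $2,990.
Lost: $3,490 − $2,990 = $500.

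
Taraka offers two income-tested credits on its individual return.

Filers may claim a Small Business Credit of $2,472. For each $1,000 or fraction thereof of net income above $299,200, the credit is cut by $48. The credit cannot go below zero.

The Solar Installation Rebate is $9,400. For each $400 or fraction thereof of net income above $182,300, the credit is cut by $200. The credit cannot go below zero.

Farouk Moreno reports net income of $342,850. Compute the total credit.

Small Business Credit: income exceeds $299,200 by $43,650, which is 44 full-or-partial $1,000 increments; reduction = 44 × $48 = $2,112, leaving $360.
Solar Installation Rebate: income exceeds $182,300 by $160,550 → 402 increments × $200 = $80,400 ≥ base, so the credit is $0.
Total: $360 + $0 = $360.

$360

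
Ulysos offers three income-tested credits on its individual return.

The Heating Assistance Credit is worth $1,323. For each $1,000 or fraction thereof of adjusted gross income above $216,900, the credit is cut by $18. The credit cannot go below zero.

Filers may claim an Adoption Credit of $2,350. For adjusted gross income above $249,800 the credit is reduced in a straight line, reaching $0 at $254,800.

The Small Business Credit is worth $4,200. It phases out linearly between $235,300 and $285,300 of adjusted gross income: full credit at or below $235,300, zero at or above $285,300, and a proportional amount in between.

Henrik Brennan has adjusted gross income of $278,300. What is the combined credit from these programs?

Heating Assistance Credit: income exceeds $216,900 by $61,400, which is 62 full-or-partial $1,000 increments; reduction = 62 × $18 = $1,116, leaving $207.
Adoption Credit: $278,300 is at or above $254,800, so the credit is $0.
Small Business Credit: $278,300 is $43,000 into a $50,000 phase-out range, leaving 7,000/50,000 of the credit: $4,200 × 7,000/50,000 = $588.
Total: $207 + $0 + $588 = $795.

$795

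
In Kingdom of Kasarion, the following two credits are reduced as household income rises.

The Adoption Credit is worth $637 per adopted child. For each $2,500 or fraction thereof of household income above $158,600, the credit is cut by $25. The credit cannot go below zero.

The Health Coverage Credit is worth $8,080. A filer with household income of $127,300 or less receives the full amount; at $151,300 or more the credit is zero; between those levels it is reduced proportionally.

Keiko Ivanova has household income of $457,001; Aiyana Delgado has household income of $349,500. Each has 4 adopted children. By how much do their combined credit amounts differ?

Keiko ($457,001): Adoption Credit: base = 4 × $637 = $2,548. income exceeds $158,600 by $298,401 → 120 increments × $25 = $3,000 ≥ base, so the credit is $0. Health Coverage Credit: $457,001 is at or above $151,300, so the credit is $0. total $0 + $0 = $0
Aiyana ($349,500): Adoption Credit: base = 4 × $637 = $2,548. income exceeds $158,600 by $190,900, which is 77 full-or-partial $2,500 increments; reduction = 77 × $25 = $1,925, leaving $623. Health Coverage Credit: $349,500 is at or above $151,300, so the credit is $0. total $623 + $0 = $623
Difference: |$0 − $623| = $623.

$623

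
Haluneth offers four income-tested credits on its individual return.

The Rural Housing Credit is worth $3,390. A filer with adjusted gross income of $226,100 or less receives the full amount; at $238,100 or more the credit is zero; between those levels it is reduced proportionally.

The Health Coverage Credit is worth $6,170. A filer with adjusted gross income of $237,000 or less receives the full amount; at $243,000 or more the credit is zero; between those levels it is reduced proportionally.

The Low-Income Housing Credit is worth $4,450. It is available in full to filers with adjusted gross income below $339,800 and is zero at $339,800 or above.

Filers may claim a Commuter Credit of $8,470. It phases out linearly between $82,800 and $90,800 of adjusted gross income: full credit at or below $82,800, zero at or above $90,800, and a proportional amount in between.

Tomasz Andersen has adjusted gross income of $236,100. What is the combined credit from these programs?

Rural Housing Credit: $236,100 is $10,000 into a $12,000 phase-out range, leaving 2,000/12,000 of the credit: $3,390 × 2,000/12,000 = $565.
Health Coverage Credit: $236,100 is at or below the $237,000 threshold, so the full $6,170 applies.
Low-Income Housing Credit: $236,100 is below the $339,800 cutoff, so the full $4,450 applies.
Commuter Credit: $236,100 is at or above $90,800, so the credit is $0.
Total: $565 + $6,170 + $4,450 + $0 = $11,185.

$11,185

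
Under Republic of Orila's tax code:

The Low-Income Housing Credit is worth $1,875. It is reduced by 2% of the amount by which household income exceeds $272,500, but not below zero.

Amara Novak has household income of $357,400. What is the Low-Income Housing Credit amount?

$177

Low-Income Housing Credit: 2% of the $84,900 excess over $272,500 is $1,698; credit = $1,875 − $1,698 = $177.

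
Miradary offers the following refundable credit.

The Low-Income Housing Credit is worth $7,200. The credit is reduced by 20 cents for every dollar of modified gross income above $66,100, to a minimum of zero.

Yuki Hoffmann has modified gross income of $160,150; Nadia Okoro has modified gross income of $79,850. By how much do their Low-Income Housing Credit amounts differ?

$4,450

Yuki ($160,150): Low-Income Housing Credit: 20% of the $94,050 excess over $66,100 is $18,810 ≥ base, so the credit is $0.
Nadia ($79,850): Low-Income Housing Credit: 20% of the $13,750 excess over $66,100 is $2,750; credit = $7,200 − $2,750 = $4,450.
Difference: |$0 − $4,450| = $4,450.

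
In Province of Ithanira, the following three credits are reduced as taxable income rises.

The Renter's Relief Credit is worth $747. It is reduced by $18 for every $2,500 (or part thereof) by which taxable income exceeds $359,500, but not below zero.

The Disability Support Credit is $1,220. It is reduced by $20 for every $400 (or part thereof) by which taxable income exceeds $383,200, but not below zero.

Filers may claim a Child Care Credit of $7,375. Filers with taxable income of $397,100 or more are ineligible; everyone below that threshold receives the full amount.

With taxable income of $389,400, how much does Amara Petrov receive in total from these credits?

Renter's Relief Credit: income exceeds $359,500 by $29,900, which is 12 full-or-partial $2,500 increments; reduction = 12 × $18 = $216, leaving $531.
Disability Support Credit: income exceeds $383,200 by $6,200, which is 16 full-or-partial $400 increments; reduction = 16 × $20 = $320, leaving $900.
Child Care Credit: $389,400 is below the $397,100 cutoff, so the full $7,375 applies.
Total: $531 + $900 + $7,375 = $8,806.

$8,806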